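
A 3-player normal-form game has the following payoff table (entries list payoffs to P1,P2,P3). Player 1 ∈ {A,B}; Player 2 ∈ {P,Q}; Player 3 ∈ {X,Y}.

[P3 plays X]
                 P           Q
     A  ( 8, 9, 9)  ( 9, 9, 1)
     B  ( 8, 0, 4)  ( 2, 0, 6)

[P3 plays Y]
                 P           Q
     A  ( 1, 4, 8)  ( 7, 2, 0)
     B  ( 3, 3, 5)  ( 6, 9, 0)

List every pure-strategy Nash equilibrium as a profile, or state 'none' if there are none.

(A,P,X): NE
(A,P,Y): not NE [P1→B gives 3>1; P3→X gives 9>8]
(A,Q,X): NE
(A,Q,Y): not NE [P2→P gives 4>2; P3→X gives 1>0]
(B,P,X): not NE [P3→Y gives 5>4]
(B,P,Y): not NE [P2→Q gives 9>3]
(B,Q,X): not NE [P1→A gives 9>2]
(B,Q,Y): not NE [P1→A gives 7>6; P3→X gives 6>0]

NE set: (A,P,X), (A,Q,X)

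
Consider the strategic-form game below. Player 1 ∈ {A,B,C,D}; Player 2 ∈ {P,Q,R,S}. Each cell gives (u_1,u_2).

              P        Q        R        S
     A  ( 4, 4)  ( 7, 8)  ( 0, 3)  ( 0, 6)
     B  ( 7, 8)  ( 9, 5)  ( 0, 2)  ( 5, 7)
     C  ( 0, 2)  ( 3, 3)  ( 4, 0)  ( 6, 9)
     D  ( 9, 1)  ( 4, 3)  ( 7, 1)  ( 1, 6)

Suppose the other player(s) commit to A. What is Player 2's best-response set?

u_2(P vs A) = 4
u_2(Q vs A) = 8
u_2(R vs A) = 3
u_2(S vs A) = 6
max payoff 8 at {Q}

argmax u_2 = {Q}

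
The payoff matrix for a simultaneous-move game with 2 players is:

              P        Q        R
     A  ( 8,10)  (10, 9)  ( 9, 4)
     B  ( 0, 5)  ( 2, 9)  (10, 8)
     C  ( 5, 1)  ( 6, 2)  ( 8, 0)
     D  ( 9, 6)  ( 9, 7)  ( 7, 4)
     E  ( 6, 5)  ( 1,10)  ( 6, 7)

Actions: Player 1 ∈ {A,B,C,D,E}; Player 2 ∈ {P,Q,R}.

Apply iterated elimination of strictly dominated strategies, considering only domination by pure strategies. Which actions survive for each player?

P1 drop C (A beats it: P:8>5 Q:10>6 R:9>8)
P1 drop E (A beats it: P:8>6 Q:10>1 R:9>6)
P2 drop R (Q beats it: A:9>4 B:9>8 D:7>4)
P1 drop B (A beats it: P:8>0 Q:10>2)
P1→{A,D} P2→{P,Q}

Survivors P1:{A,D} P2:{P,Q}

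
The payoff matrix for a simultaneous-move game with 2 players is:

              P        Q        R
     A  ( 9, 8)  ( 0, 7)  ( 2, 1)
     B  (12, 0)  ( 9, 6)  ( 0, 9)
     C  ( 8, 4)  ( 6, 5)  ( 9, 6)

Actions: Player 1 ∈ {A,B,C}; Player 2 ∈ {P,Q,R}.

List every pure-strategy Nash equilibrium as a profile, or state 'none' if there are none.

(A,P): not NE [P1→B gives 12>9]
(A,Q): not NE [P1→B gives 9>0; P2→P gives 8>7]
(A,R): not NE [P1→C gives 9>2; P2→P gives 8>1]
(B,P): not NE [P2→R gives 9>0]
(B,Q): not NE [P2→R gives 9>6]
(B,R): not NE [P1→C gives 9>0]
(C,P): not NE [P1→B gives 12>8; P2→R gives 6>4]
(C,Q): not NE [P1→B gives 9>6; P2→R gives 6>5]
(C,R): NE

Nash profiles: (C,R)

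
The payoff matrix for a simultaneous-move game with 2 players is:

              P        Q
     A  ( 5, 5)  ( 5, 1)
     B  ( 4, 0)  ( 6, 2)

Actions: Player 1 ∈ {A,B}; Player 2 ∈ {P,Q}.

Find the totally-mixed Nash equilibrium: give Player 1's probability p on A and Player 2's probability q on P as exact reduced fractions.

P1 indiff ⇒ q·5+(1-q)·5 = q·4+(1-q)·6 ⇒ q(1) = (1-q)(1) ⇒ q = 1/2
P2 indiff ⇒ p·5+(1-p)·0 = p·1+(1-p)·2 ⇒ p(4) = (1-p)(2) ⇒ p = 1/3

p=1/3, q=1/2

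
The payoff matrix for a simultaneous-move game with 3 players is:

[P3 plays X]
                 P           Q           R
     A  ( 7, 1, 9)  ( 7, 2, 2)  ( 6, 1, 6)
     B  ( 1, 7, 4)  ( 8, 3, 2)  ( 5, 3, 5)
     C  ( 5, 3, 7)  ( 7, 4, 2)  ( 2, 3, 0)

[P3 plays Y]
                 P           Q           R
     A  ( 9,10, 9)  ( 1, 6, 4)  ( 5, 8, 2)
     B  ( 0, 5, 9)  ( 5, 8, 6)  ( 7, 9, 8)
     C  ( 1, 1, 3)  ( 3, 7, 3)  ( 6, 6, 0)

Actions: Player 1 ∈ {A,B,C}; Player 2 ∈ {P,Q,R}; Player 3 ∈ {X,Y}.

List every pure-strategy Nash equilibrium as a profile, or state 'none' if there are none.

(A,P,X): not NE [P2→Q gives 2>1]
(A,P,Y): NE
(A,Q,X): not NE [P1→B gives 8>7; P3→Y gives 4>2]
(A,Q,Y): not NE [P1→B gives 5>1; P2→P gives 10>6]
(A,R,X): not NE [P2→Q gives 2>1]
(A,R,Y): not NE [P1→B gives 7>5; P2→P gives 10>8; P3→X gives 6>2]
(B,P,X): not NE [P1→A gives 7>1; P3→Y gives 9>4]
(B,P,Y): not NE [P1→A gives 9>0; P2→R gives 9>5]
(B,Q,X): not NE [P2→P gives 7>3; P3→Y gives 6>2]
(B,Q,Y): not NE [P2→R gives 9>8]
(B,R,X): not NE [P1→A gives 6>5; P2→P gives 7>3; P3→Y gives 8>5]
(B,R,Y): NE
(C,P,X): not NE [P1→A gives 7>5; P2→Q gives 4>3]
(C,P,Y): not NE [P1→A gives 9>1; P2→Q gives 7>1; P3→X gives 7>3]
(C,Q,X): not NE [P1→B gives 8>7; P3→Y gives 3>2]
(C,Q,Y): not NE [P1→B gives 5>3]
(C,R,X): not NE [P1→A gives 6>2; P2→Q gives 4>3]
(C,R,Y): not NE [P1→B gives 7>6; P2→Q gives 7>6]

PSNE = {(A,P,Y), (B,R,Y)}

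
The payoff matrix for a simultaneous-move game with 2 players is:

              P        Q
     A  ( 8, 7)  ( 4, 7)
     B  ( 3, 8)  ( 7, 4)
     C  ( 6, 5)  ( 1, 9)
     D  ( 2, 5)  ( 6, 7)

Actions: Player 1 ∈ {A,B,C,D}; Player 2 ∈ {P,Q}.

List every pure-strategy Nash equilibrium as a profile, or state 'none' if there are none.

(A,P): NE
(A,Q): not NE [P1→B gives 7>4]
(B,P): not NE [P1→A gives 8>3]
(B,Q): not NE [P2→P gives 8>4]
(C,P): not NE [P1→A gives 8>6; P2→Q gives 9>5]
(C,Q): not NE [P1→B gives 7>1]
(D,P): not NE [P1→A gives 8>2; P2→Q gives 7>5]
(D,Q): not NE [P1→B gives 7>6]

NE set: (A,P)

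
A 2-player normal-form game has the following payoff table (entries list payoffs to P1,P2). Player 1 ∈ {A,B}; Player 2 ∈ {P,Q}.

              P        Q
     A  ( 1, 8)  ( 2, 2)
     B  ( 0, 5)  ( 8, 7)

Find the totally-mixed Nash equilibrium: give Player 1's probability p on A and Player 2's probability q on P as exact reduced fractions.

P1 indiff ⇒ q·1+(1-q)·2 = q·0+(1-q)·8 ⇒ q(1) = (1-q)(6) ⇒ q = 6/7
P2 indiff ⇒ p·8+(1-p)·5 = p·2+(1-p)·7 ⇒ p(6) = (1-p)(2) ⇒ p = 1/4

p=1/4, q=6/7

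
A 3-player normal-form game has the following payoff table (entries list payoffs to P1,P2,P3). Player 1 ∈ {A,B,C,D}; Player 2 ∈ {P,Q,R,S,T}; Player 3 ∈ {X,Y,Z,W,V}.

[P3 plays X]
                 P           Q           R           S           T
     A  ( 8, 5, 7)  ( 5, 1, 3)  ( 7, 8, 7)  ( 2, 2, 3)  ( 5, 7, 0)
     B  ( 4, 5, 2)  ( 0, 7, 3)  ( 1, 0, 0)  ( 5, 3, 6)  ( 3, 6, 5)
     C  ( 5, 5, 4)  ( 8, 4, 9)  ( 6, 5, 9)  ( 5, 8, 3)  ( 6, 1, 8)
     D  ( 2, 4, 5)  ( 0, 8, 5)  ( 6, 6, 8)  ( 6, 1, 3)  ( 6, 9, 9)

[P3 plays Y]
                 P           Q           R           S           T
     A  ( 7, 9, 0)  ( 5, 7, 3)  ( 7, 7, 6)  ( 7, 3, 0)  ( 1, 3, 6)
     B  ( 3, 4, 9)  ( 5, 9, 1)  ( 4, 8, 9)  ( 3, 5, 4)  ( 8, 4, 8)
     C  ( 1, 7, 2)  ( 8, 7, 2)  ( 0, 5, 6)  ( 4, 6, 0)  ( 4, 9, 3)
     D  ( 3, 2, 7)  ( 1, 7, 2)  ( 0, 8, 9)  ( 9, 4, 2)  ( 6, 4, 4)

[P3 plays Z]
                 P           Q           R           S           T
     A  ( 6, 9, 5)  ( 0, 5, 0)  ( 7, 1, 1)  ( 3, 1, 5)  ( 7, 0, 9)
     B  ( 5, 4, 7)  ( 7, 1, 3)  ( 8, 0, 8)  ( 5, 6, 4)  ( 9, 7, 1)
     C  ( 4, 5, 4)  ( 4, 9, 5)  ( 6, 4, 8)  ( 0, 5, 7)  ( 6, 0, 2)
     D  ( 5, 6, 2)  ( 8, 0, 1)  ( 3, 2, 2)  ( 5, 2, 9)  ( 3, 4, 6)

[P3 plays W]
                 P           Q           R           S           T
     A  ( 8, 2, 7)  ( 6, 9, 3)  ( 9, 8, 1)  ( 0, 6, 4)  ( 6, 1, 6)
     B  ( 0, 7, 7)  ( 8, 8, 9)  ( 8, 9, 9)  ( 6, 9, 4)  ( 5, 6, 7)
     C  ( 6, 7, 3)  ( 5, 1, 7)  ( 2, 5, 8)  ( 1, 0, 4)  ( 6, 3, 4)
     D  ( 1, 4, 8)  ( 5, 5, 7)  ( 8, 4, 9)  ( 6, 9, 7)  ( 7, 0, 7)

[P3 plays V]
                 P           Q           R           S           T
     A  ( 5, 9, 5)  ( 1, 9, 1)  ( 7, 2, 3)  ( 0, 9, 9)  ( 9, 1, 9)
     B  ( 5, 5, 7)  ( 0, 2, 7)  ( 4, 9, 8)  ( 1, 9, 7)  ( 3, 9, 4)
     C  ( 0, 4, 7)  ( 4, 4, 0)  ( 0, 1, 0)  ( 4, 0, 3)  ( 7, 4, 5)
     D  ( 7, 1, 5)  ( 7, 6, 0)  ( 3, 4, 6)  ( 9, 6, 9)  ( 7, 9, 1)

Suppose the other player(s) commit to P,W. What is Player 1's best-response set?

u_1(A vs P,W) = 8
u_1(B vs P,W) = 0
u_1(C vs P,W) = 6
u_1(D vs P,W) = 1
max payoff 8 at {A}

BR_1 = {A}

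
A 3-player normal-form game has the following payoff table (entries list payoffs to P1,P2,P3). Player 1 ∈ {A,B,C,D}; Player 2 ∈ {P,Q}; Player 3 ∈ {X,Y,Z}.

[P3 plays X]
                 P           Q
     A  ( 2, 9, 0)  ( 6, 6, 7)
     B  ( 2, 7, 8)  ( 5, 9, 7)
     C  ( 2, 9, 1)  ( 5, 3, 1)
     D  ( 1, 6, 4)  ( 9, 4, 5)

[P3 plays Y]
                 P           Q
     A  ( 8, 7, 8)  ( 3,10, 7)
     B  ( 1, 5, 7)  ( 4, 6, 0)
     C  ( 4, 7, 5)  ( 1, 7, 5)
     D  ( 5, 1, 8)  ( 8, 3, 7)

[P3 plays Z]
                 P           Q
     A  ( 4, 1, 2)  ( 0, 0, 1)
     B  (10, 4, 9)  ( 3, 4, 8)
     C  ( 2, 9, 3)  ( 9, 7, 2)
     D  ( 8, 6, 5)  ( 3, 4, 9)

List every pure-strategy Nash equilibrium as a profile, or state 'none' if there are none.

PSNE = {(B,P,Z)}

(A,P,X): not NE [P3→Y gives 8>0]
(A,P,Y): not NE [P2→Q gives 10>7]
(A,P,Z): not NE [P1→B gives 10>4; P3→Y gives 8>2]
(A,Q,X): not NE [P1→D gives 9>6; P2→P gives 9>6]
(A,Q,Y): not NE [P1→D gives 8>3]
(A,Q,Z): not NE [P1→C gives 9>0; P2→P gives 1>0; P3→Y gives 7>1]
(B,P,X): not NE [P2→Q gives 9>7; P3→Z gives 9>8]
(B,P,Y): not NE [P1→A gives 8>1; P2→Q gives 6>5; P3→Z gives 9>7]
(B,P,Z): NE
(B,Q,X): not NE [P1→D gives 9>5; P3→Z gives 8>7]
(B,Q,Y): not NE [P1→D gives 8>4; P3→Z gives 8>0]
(B,Q,Z): not NE [P1→C gives 9>3]
(C,P,X): not NE [P3→Y gives 5>1]
(C,P,Y): not NE [P1→A gives 8>4]
(C,P,Z): not NE [P1→B gives 10>2; P3→Y gives 5>3]
(C,Q,X): not NE [P1→D gives 9>5; P2→P gives 9>3; P3→Y gives 5>1]
(C,Q,Y): not NE [P1→D gives 8>1]
(C,Q,Z): not NE [P2→P gives 9>7; P3→Y gives 5>2]
(D,P,X): not NE [P1→C gives 2>1; P3→Y gives 8>4]
(D,P,Y): not NE [P1→A gives 8>5; P2→Q gives 3>1]
(D,P,Z): not NE [P1→B gives 10>8; P3→Y gives 8>5]
(D,Q,X): not NE [P2→P gives 6>4; P3→Z gives 9>5]
(D,Q,Y): not NE [P3→Z gives 9>7]
(D,Q,Z): not NE [P1→C gives 9>3; P2→P gives 6>4]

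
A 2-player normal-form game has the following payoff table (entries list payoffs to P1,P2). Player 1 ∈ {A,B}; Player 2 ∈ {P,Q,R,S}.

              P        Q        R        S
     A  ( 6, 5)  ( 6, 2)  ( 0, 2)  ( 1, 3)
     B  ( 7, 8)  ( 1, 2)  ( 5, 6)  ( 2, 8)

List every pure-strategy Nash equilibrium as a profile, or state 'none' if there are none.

(A,P): not NE [P1→B gives 7>6]
(A,Q): not NE [P2→P gives 5>2]
(A,R): not NE [P1→B gives 5>0; P2→P gives 5>2]
(A,S): not NE [P1→B gives 2>1; P2→P gives 5>3]
(B,P): NE
(B,Q): not NE [P1→A gives 6>1; P2→S gives 8>2]
(B,R): not NE [P2→S gives 8>6]
(B,S): NE

Nash profiles: (B,P), (B,S)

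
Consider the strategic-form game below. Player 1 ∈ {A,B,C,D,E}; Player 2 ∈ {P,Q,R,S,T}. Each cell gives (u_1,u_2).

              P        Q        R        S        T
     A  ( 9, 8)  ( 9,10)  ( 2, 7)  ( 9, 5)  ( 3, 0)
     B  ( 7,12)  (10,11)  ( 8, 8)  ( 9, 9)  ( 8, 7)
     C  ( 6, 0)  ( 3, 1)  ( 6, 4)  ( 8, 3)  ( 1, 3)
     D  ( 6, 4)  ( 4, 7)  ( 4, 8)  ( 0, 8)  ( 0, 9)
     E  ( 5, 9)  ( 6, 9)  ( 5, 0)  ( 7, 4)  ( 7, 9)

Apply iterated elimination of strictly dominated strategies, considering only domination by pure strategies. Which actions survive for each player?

P1 drop C (B beats it: P:7>6 Q:10>3 R:8>6 S:9>8 T:8>1)
P1 drop D (B beats it: P:7>6 Q:10>4 R:8>4 S:9>0 T:8>0)
P1 drop E (B beats it: P:7>5 Q:10>6 R:8>5 S:9>7 T:8>7)
P2 drop R (P beats it: A:8>7 B:12>8)
P2 drop S (P beats it: A:8>5 B:12>9)
P2 drop T (P beats it: A:8>0 B:12>7)
P1→{A,B} P2→{P,Q}

IESDS → P1:{A,B} P2:{P,Q}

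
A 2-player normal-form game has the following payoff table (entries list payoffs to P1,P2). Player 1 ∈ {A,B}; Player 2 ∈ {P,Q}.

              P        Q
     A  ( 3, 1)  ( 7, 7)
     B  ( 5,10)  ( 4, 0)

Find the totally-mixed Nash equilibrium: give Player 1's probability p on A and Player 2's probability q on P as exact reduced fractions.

P1 mixes 5/8 on A; P2 mixes 3/5 on P

P1 indiff ⇒ q·3+(1-q)·7 = q·5+(1-q)·4 ⇒ q(-2) = (1-q)(-3) ⇒ q = 3/5
P2 indiff ⇒ p·1+(1-p)·10 = p·7+(1-p)·0 ⇒ p(-6) = (1-p)(-10) ⇒ p = 5/8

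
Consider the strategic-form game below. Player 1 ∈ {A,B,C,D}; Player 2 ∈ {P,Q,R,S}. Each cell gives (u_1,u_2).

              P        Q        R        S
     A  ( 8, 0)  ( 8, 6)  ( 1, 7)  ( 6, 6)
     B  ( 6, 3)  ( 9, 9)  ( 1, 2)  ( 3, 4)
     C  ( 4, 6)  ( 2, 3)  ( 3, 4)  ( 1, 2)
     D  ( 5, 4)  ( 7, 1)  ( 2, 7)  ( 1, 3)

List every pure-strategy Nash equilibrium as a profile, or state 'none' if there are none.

(A,P): not NE [P2→R gives 7>0]
(A,Q): not NE [P1→B gives 9>8; P2→R gives 7>6]
(A,R): not NE [P1→C gives 3>1]
(A,S): not NE [P2→R gives 7>6]
(B,P): not NE [P1→A gives 8>6; P2→Q gives 9>3]
(B,Q): NE
(B,R): not NE [P1→C gives 3>1; P2→Q gives 9>2]
(B,S): not NE [P1→A gives 6>3; P2→Q gives 9>4]
(C,P): not NE [P1→A gives 8>4]
(C,Q): not NE [P1→B gives 9>2; P2→P gives 6>3]
(C,R): not NE [P2→P gives 6>4]
(C,S): not NE [P1→A gives 6>1; P2→P gives 6>2]
(D,P): not NE [P1→A gives 8>5; P2→R gives 7>4]
(D,Q): not NE [P1→B gives 9>7; P2→R gives 7>1]
(D,R): not NE [P1→C gives 3>2]
(D,S): not NE [P1→A gives 6>1; P2→R gives 7>3]

NE set: (B,Q)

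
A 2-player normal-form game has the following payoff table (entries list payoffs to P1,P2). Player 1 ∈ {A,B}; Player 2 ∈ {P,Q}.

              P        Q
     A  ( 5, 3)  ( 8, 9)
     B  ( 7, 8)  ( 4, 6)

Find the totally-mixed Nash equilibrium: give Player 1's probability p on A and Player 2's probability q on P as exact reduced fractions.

P1 indiff ⇒ q·5+(1-q)·8 = q·7+(1-q)·4 ⇒ q(-2) = (1-q)(-4) ⇒ q = 2/3
P2 indiff ⇒ p·3+(1-p)·8 = p·9+(1-p)·6 ⇒ p(-6) = (1-p)(-2) ⇒ p = 1/4

(p,q) = (1/4, 2/3)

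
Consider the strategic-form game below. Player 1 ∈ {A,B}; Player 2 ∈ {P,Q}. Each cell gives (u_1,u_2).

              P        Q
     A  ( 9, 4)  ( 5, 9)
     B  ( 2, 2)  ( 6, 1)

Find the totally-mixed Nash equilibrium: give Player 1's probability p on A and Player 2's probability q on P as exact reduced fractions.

(p,q) = (1/6, 1/8)

P1 indiff ⇒ q·9+(1-q)·5 = q·2+(1-q)·6 ⇒ q(7) = (1-q)(1) ⇒ q = 1/8
P2 indiff ⇒ p·4+(1-p)·2 = p·9+(1-p)·1 ⇒ p(-5) = (1-p)(-1) ⇒ p = 1/6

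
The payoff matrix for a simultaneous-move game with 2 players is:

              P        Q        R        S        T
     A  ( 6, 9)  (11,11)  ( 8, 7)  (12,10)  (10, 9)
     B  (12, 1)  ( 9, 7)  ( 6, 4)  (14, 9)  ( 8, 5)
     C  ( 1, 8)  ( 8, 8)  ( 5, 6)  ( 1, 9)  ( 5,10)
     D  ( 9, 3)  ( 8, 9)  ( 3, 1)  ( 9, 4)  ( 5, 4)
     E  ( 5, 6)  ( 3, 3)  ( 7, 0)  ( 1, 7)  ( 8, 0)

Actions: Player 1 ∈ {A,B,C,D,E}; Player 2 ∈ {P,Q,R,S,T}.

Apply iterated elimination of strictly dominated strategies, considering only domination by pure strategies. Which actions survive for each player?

P1 drop C (A beats it: P:6>1 Q:11>8 R:8>5 S:12>1 T:10>5)
P1 drop D (B beats it: P:12>9 Q:9>8 R:6>3 S:14>9 T:8>5)
P1 drop E (A beats it: P:6>5 Q:11>3 R:8>7 S:12>1 T:10>8)
P2 drop P (Q beats it: A:11>9 B:7>1)
P2 drop R (Q beats it: A:11>7 B:7>4)
P2 drop T (Q beats it: A:11>9 B:7>5)
P1→{A,B} P2→{Q,S}

Remaining: P1:{A,B} P2:{Q,S}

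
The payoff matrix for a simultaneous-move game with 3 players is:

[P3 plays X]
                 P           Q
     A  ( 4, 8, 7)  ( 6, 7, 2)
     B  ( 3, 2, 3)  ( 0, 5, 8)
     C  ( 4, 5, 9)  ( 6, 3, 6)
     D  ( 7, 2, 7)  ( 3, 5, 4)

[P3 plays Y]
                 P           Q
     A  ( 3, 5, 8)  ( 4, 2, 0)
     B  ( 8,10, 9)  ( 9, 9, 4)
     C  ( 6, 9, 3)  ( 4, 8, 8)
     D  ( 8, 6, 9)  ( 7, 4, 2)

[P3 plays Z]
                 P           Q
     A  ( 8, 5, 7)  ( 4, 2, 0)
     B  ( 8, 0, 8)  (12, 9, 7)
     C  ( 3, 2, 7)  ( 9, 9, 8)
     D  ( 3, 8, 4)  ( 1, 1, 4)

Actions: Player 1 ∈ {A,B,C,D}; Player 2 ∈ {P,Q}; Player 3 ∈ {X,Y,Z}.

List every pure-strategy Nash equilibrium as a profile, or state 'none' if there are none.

(A,P,X): not NE [P1→D gives 7>4; P3→Y gives 8>7]
(A,P,Y): not NE [P1→D gives 8>3]
(A,P,Z): not NE [P3→Y gives 8>7]
(A,Q,X): not NE [P2→P gives 8>7]
(A,Q,Y): not NE [P1→B gives 9>4; P2→P gives 5>2; P3→X gives 2>0]
(A,Q,Z): not NE [P1→B gives 12>4; P2→P gives 5>2; P3→X gives 2>0]
(B,P,X): not NE [P1→D gives 7>3; P2→Q gives 5>2; P3→Y gives 9>3]
(B,P,Y): NE
(B,P,Z): not NE [P2→Q gives 9>0; P3→Y gives 9>8]
(B,Q,X): not NE [P1→C gives 6>0]
(B,Q,Y): not NE [P2→P gives 10>9; P3→X gives 8>4]
(B,Q,Z): not NE [P3→X gives 8>7]
(C,P,X): not NE [P1→D gives 7>4]
(C,P,Y): not NE [P1→D gives 8>6; P3→X gives 9>3]
(C,P,Z): not NE [P1→B gives 8>3; P2→Q gives 9>2; P3→X gives 9>7]
(C,Q,X): not NE [P2→P gives 5>3; P3→Z gives 8>6]
(C,Q,Y): not NE [P1→B gives 9>4; P2→P gives 9>8]
(C,Q,Z): not NE [P1→B gives 12>9]
(D,P,X): not NE [P2→Q gives 5>2; P3→Y gives 9>7]
(D,P,Y): NE
(D,P,Z): not NE [P1→B gives 8>3; P3→Y gives 9>4]
(D,Q,X): not NE [P1→C gives 6>3]
(D,Q,Y): not NE [P1→B gives 9>7; P2→P gives 6>4; P3→Z gives 4>2]
(D,Q,Z): not NE [P1→B gives 12>1; P2→P gives 8>1]

Nash profiles: (B,P,Y), (D,P,Y)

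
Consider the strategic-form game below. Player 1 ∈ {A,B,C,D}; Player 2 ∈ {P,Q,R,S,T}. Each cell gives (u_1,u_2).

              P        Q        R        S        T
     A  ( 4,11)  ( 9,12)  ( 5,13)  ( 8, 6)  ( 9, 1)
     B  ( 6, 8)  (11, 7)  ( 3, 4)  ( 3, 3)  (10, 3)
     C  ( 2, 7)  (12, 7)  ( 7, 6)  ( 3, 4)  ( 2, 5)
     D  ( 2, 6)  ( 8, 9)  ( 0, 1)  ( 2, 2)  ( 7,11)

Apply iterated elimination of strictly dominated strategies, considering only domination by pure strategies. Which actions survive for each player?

P1 drop D (A beats it: P:4>2 Q:9>8 R:5>0 S:8>2 T:9>7)
P2 drop S (P beats it: A:11>6 B:8>3 C:7>4)
P2 drop T (P beats it: A:11>1 B:8>3 C:7>5)
P1→{A,B,C} P2→{P,Q,R}

IESDS → P1:{A,B,C} P2:{P,Q,R}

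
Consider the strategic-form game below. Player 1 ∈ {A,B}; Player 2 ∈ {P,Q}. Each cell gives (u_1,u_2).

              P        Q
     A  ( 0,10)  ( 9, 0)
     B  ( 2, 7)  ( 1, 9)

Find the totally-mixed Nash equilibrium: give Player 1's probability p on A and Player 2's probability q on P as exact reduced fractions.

(p,q) = (1/6, 4/5)

P1 indiff ⇒ q·0+(1-q)·9 = q·2+(1-q)·1 ⇒ q(-2) = (1-q)(-8) ⇒ q = 4/5
P2 indiff ⇒ p·10+(1-p)·7 = p·0+(1-p)·9 ⇒ p(10) = (1-p)(2) ⇒ p = 1/6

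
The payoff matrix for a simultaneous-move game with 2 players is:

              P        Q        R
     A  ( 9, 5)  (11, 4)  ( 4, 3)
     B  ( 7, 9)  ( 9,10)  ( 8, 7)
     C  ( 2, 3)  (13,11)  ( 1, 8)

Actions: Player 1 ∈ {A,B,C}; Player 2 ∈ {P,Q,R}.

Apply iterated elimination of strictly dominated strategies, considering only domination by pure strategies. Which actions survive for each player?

P2 drop R (Q beats it: A:4>3 B:10>7 C:11>8)
P1 drop B (A beats it: P:9>7 Q:11>9)
P1→{A,C} P2→{P,Q}

IESDS → P1:{A,C} P2:{P,Q}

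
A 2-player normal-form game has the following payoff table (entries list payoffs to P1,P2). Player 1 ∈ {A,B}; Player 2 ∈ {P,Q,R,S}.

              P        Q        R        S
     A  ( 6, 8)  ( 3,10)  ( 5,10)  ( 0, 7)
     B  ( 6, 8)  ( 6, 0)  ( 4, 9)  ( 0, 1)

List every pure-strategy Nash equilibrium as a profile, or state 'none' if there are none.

NE set: (A,R)

(A,P): not NE [P2→R gives 10>8]
(A,Q): not NE [P1→B gives 6>3]
(A,R): NE
(A,S): not NE [P2→R gives 10>7]
(B,P): not NE [P2→R gives 9>8]
(B,Q): not NE [P2→R gives 9>0]
(B,R): not NE [P1→A gives 5>4]
(B,S): not NE [P2→R gives 9>1]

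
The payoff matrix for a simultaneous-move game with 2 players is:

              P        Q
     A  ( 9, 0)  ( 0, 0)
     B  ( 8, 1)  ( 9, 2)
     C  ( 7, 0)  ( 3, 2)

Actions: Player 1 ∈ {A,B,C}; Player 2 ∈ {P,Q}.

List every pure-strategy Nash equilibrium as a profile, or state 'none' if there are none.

Nash profiles: (A,P), (B,Q)

(A,P): NE
(A,Q): not NE [P1→B gives 9>0]
(B,P): not NE [P1→A gives 9>8; P2→Q gives 2>1]
(B,Q): NE
(C,P): not NE [P1→A gives 9>7; P2→Q gives 2>0]
(C,Q): not NE [P1→B gives 9>3]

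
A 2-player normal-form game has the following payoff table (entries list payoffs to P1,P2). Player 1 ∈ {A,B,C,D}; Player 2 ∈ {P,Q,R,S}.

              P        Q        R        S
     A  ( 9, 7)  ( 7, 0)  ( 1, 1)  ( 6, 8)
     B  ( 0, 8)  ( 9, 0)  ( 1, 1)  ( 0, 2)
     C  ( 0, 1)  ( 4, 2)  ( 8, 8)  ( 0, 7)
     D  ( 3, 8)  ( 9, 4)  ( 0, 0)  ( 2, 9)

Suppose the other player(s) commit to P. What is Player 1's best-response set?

u_1(A vs P) = 9
u_1(B vs P) = 0
u_1(C vs P) = 0
u_1(D vs P) = 3
max payoff 9 at {A}

P1 best: {A}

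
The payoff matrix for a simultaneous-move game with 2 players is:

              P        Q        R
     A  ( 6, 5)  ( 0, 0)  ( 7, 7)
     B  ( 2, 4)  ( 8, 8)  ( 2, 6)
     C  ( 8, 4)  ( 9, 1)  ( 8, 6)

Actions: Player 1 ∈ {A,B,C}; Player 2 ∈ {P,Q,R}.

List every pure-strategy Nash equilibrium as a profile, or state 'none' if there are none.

(A,P): not NE [P1→C gives 8>6; P2→R gives 7>5]
(A,Q): not NE [P1→C gives 9>0; P2→R gives 7>0]
(A,R): not NE [P1→C gives 8>7]
(B,P): not NE [P1→C gives 8>2; P2→Q gives 8>4]
(B,Q): not NE [P1→C gives 9>8]
(B,R): not NE [P1→C gives 8>2; P2→Q gives 8>6]
(C,P): not NE [P2→R gives 6>4]
(C,Q): not NE [P2→R gives 6>1]
(C,R): NE

NE set: (C,R)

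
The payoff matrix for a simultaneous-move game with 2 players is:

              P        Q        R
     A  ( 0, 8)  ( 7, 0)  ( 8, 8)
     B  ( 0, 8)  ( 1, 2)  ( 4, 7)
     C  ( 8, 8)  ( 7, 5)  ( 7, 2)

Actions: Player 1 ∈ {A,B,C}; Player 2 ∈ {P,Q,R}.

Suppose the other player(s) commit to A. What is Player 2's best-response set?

u_2(P vs A) = 8
u_2(Q vs A) = 0
u_2(R vs A) = 8
max payoff 8 at {P,R}

argmax u_2 = {P,R}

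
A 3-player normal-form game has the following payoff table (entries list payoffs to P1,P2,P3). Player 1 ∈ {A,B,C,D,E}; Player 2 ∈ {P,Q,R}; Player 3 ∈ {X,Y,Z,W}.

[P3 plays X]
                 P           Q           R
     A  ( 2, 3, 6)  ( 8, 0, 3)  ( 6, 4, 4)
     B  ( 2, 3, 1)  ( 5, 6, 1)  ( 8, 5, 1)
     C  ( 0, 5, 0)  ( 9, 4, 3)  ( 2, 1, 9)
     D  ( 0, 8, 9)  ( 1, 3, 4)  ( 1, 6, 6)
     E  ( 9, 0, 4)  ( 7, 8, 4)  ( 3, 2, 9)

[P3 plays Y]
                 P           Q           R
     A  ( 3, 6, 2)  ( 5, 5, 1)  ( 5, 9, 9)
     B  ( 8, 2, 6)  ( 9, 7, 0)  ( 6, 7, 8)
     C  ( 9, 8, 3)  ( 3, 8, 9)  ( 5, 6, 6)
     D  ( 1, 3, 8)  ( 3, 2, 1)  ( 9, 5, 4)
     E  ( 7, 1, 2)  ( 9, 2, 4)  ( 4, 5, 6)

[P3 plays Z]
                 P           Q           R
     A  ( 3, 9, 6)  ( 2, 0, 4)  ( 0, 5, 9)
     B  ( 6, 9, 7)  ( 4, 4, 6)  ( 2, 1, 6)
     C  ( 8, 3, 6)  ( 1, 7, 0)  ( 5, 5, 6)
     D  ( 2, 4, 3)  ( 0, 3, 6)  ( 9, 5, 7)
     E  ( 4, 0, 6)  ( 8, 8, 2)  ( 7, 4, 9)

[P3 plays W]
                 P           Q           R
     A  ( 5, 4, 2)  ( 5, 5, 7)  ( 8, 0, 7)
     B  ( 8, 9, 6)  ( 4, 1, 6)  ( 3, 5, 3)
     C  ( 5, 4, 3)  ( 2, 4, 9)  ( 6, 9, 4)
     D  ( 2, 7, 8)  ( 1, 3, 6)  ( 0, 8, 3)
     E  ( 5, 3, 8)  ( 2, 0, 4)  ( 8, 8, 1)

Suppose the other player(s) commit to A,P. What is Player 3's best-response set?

u_3(X vs A,P) = 6
u_3(Y vs A,P) = 2
u_3(Z vs A,P) = 6
u_3(W vs A,P) = 2
max payoff 6 at {X,Z}

argmax u_3 = {X,Z}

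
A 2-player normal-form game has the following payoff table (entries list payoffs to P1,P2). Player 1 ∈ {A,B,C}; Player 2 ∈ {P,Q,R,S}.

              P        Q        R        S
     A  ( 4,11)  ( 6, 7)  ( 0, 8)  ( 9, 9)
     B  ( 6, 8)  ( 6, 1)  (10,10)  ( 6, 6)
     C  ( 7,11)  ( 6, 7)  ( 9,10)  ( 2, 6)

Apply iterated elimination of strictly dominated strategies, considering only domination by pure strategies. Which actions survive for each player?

Survivors P1:{B,C} P2:{P,R}

P2 drop Q (P beats it: A:11>7 B:8>1 C:11>7)
P2 drop S (P beats it: A:11>9 B:8>6 C:11>6)
P1 drop A (B beats it: P:6>4 R:10>0)
P1→{B,C} P2→{P,R}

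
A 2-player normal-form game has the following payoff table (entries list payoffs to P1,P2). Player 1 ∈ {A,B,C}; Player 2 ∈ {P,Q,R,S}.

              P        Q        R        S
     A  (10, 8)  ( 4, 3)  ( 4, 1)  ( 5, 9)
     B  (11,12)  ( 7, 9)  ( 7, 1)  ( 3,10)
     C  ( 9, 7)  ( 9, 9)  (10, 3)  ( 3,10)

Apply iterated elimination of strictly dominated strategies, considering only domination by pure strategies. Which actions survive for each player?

Survivors P1:{A,B} P2:{P,S}

P2 drop Q (S beats it: A:9>3 B:10>9 C:10>9)
P2 drop R (P beats it: A:8>1 B:12>1 C:7>3)
P1 drop C (A beats it: P:10>9 S:5>3)
P1→{A,B} P2→{P,S}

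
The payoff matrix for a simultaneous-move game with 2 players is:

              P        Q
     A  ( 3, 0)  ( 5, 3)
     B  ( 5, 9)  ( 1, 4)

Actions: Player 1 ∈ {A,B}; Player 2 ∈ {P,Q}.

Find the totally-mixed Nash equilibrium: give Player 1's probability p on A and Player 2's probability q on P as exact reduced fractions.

P1 mixes 5/8 on A; P2 mixes 2/3 on P

P1 indiff ⇒ q·3+(1-q)·5 = q·5+(1-q)·1 ⇒ q(-2) = (1-q)(-4) ⇒ q = 2/3
P2 indiff ⇒ p·0+(1-p)·9 = p·3+(1-p)·4 ⇒ p(-3) = (1-p)(-5) ⇒ p = 5/8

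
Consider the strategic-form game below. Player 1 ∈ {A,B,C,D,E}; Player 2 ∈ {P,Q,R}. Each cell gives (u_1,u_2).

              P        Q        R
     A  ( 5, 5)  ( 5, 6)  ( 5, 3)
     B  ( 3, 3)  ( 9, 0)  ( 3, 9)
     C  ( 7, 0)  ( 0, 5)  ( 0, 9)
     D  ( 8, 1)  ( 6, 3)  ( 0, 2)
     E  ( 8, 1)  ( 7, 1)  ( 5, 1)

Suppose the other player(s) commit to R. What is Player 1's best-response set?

u_1(A vs R) = 5
u_1(B vs R) = 3
u_1(C vs R) = 0
u_1(D vs R) = 0
u_1(E vs R) = 5
max payoff 5 at {A,E}

BR_1 = {A,E}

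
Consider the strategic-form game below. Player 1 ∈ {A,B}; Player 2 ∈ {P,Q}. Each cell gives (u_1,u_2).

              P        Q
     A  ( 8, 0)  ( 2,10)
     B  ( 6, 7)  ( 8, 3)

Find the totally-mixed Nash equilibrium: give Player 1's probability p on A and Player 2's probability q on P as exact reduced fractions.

P1 mixes 2/7 on A; P2 mixes 3/4 on P

P1 indiff ⇒ q·8+(1-q)·2 = q·6+(1-q)·8 ⇒ q(2) = (1-q)(6) ⇒ q = 3/4
P2 indiff ⇒ p·0+(1-p)·7 = p·10+(1-p)·3 ⇒ p(-10) = (1-p)(-4) ⇒ p = 2/7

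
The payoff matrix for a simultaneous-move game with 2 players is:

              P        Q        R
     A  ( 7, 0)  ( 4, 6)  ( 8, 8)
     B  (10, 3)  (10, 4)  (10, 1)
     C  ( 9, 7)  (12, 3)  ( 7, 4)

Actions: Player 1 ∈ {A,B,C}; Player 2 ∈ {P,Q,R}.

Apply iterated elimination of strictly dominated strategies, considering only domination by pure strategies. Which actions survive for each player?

P1 drop A (B beats it: P:10>7 Q:10>4 R:10>8)
P2 drop R (P beats it: B:3>1 C:7>4)
P1→{B,C} P2→{P,Q}

IESDS → P1:{B,C} P2:{P,Q}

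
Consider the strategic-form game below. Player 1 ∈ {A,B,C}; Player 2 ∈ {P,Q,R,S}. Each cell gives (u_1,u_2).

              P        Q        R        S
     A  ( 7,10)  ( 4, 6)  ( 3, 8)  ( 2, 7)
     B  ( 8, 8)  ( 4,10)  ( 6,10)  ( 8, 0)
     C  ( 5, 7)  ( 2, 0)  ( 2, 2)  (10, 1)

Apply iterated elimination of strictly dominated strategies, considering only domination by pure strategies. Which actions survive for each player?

P2 drop S (P beats it: A:10>7 B:8>0 C:7>1)
P1 drop C (A beats it: P:7>5 Q:4>2 R:3>2)
P1→{A,B} P2→{P,Q,R}

Remaining: P1:{A,B} P2:{P,Q,R}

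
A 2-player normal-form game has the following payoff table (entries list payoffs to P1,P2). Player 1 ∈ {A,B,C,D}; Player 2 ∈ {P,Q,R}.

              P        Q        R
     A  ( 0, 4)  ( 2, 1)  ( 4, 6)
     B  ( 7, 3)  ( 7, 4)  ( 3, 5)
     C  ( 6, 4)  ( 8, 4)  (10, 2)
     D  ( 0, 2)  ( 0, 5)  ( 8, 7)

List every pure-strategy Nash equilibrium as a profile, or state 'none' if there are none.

NE set: (C,Q)

(A,P): not NE [P1→B gives 7>0; P2→R gives 6>4]
(A,Q): not NE [P1→C gives 8>2; P2→R gives 6>1]
(A,R): not NE [P1→C gives 10>4]
(B,P): not NE [P2→R gives 5>3]
(B,Q): not NE [P1→C gives 8>7; P2→R gives 5>4]
(B,R): not NE [P1→C gives 10>3]
(C,P): not NE [P1→B gives 7>6]
(C,Q): NE
(C,R): not NE [P2→Q gives 4>2]
(D,P): not NE [P1→B gives 7>0; P2→R gives 7>2]
(D,Q): not NE [P1→C gives 8>0; P2→R gives 7>5]
(D,R): not NE [P1→C gives 10>8]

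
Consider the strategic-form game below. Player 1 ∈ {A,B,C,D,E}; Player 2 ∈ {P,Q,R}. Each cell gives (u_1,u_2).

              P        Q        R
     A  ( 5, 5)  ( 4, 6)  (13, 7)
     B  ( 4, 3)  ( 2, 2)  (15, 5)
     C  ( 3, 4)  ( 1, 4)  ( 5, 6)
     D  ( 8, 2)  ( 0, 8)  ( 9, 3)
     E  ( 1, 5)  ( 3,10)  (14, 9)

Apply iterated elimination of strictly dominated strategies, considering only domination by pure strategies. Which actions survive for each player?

P1 drop C (A beats it: P:5>3 Q:4>1 R:13>5)
P2 drop P (R beats it: A:7>5 B:5>3 D:3>2 E:9>5)
P1 drop D (A beats it: Q:4>0 R:13>9)
P1→{A,B,E} P2→{Q,R}

IESDS → P1:{A,B,E} P2:{Q,R}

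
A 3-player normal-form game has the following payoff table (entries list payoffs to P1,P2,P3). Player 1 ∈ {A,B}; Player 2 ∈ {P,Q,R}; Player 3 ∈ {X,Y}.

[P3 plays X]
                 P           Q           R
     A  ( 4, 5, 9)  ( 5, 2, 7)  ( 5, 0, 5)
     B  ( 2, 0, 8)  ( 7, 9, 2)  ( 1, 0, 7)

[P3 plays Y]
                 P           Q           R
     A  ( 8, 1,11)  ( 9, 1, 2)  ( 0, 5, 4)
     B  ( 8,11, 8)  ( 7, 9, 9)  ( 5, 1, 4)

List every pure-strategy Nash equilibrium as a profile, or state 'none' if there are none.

(A,P,X): not NE [P3→Y gives 11>9]
(A,P,Y): not NE [P2→R gives 5>1]
(A,Q,X): not NE [P1→B gives 7>5; P2→P gives 5>2]
(A,Q,Y): not NE [P2→R gives 5>1; P3→X gives 7>2]
(A,R,X): not NE [P2→P gives 5>0]
(A,R,Y): not NE [P1→B gives 5>0; P3→X gives 5>4]
(B,P,X): not NE [P1→A gives 4>2; P2→Q gives 9>0]
(B,P,Y): NE
(B,Q,X): not NE [P3→Y gives 9>2]
(B,Q,Y): not NE [P1→A gives 9>7; P2→P gives 11>9]
(B,R,X): not NE [P1→A gives 5>1; P2→Q gives 9>0]
(B,R,Y): not NE [P2→P gives 11>1; P3→X gives 7>4]

NE set: (B,P,Y)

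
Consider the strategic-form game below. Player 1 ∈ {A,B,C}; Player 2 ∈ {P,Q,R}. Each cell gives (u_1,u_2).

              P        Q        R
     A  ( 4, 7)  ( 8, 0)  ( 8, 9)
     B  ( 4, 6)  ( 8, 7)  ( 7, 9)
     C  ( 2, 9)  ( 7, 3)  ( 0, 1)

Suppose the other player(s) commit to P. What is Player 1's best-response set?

argmax u_1 = {A,B}

u_1(A vs P) = 4
u_1(B vs P) = 4
u_1(C vs P) = 2
max payoff 4 at {A,B}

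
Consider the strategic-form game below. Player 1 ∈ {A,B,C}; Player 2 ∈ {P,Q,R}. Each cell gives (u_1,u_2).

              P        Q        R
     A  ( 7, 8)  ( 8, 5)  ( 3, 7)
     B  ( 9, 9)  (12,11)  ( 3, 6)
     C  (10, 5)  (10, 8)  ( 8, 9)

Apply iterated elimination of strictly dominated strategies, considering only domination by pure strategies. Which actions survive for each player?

Remaining: P1:{B,C} P2:{Q,R}

P1 drop A (C beats it: P:10>7 Q:10>8 R:8>3)
P2 drop P (Q beats it: B:11>9 C:8>5)
P1→{B,C} P2→{Q,R}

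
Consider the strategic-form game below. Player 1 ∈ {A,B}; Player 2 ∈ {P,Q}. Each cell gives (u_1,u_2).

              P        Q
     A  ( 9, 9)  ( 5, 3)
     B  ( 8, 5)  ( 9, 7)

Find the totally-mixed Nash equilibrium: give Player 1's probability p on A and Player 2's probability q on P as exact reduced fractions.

P1 indiff ⇒ q·9+(1-q)·5 = q·8+(1-q)·9 ⇒ q(1) = (1-q)(4) ⇒ q = 4/5
P2 indiff ⇒ p·9+(1-p)·5 = p·3+(1-p)·7 ⇒ p(6) = (1-p)(2) ⇒ p = 1/4

P1 mixes 1/4 on A; P2 mixes 4/5 on P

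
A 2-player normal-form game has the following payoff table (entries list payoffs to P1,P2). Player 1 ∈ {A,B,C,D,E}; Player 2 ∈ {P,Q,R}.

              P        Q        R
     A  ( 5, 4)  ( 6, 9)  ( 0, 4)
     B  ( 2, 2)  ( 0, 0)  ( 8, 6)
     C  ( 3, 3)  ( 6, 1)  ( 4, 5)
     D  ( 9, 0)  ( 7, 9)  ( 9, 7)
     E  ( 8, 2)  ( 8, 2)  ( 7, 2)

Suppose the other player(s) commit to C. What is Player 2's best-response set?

argmax u_2 = {R}

u_2(P vs C) = 3
u_2(Q vs C) = 1
u_2(R vs C) = 5
max payoff 5 at {R}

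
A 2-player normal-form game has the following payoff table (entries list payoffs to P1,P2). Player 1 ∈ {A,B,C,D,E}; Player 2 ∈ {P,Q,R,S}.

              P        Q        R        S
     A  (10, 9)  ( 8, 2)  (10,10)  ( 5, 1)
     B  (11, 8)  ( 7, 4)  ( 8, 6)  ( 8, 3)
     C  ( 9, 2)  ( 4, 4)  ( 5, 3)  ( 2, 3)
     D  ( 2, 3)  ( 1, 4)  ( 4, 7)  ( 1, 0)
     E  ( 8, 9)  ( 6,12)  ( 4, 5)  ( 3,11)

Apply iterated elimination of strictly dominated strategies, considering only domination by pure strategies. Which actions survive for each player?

IESDS → P1:{A,B} P2:{P,R}

P1 drop C (A beats it: P:10>9 Q:8>4 R:10>5 S:5>2)
P1 drop D (A beats it: P:10>2 Q:8>1 R:10>4 S:5>1)
P1 drop E (A beats it: P:10>8 Q:8>6 R:10>4 S:5>3)
P2 drop Q (P beats it: A:9>2 B:8>4)
P2 drop S (P beats it: A:9>1 B:8>3)
P1→{A,B} P2→{P,R}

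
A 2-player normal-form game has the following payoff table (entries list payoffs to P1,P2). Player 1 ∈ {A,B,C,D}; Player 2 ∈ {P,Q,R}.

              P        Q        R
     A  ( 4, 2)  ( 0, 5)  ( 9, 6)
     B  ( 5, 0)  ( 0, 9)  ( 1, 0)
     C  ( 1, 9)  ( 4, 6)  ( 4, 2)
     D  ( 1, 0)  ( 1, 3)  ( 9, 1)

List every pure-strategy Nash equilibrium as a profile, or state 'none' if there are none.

(A,P): not NE [P1→B gives 5>4; P2→R gives 6>2]
(A,Q): not NE [P1→C gives 4>0; P2→R gives 6>5]
(A,R): NE
(B,P): not NE [P2→Q gives 9>0]
(B,Q): not NE [P1→C gives 4>0]
(B,R): not NE [P1→D gives 9>1; P2→Q gives 9>0]
(C,P): not NE [P1→B gives 5>1]
(C,Q): not NE [P2→P gives 9>6]
(C,R): not NE [P1→D gives 9>4; P2→P gives 9>2]
(D,P): not NE [P1→B gives 5>1; P2→Q gives 3>0]
(D,Q): not NE [P1→C gives 4>1]
(D,R): not NE [P2→Q gives 3>1]

NE set: (A,R)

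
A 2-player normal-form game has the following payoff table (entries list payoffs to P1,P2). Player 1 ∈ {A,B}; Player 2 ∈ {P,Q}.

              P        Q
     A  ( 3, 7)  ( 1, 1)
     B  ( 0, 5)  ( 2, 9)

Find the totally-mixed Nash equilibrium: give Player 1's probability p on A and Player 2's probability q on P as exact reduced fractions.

P1 mixes 2/5 on A; P2 mixes 1/4 on P

P1 indiff ⇒ q·3+(1-q)·1 = q·0+(1-q)·2 ⇒ q(3) = (1-q)(1) ⇒ q = 1/4
P2 indiff ⇒ p·7+(1-p)·5 = p·1+(1-p)·9 ⇒ p(6) = (1-p)(4) ⇒ p = 2/5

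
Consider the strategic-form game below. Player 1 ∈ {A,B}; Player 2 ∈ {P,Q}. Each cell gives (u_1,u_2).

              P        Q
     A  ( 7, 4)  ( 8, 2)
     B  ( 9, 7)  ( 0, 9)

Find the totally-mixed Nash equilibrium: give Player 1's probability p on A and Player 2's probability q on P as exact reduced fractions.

P1 indiff ⇒ q·7+(1-q)·8 = q·9+(1-q)·0 ⇒ q(-2) = (1-q)(-8) ⇒ q = 4/5
P2 indiff ⇒ p·4+(1-p)·7 = p·2+(1-p)·9 ⇒ p(2) = (1-p)(2) ⇒ p = 1/2

p=1/2, q=4/5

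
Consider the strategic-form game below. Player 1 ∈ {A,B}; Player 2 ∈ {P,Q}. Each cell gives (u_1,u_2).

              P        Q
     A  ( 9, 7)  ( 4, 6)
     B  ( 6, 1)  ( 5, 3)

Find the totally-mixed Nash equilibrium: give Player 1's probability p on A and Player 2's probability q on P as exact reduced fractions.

P1 mixes 2/3 on A; P2 mixes 1/4 on P

P1 indiff ⇒ q·9+(1-q)·4 = q·6+(1-q)·5 ⇒ q(3) = (1-q)(1) ⇒ q = 1/4
P2 indiff ⇒ p·7+(1-p)·1 = p·6+(1-p)·3 ⇒ p(1) = (1-p)(2) ⇒ p = 2/3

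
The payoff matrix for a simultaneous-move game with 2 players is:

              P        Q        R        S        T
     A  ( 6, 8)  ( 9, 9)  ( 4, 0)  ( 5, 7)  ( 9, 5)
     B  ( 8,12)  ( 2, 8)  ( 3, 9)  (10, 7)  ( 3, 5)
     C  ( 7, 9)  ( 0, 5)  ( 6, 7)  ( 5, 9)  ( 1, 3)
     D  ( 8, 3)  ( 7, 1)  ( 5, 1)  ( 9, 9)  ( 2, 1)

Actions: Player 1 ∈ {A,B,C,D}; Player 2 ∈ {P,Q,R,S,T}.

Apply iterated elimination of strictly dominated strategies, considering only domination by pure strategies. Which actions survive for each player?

Survivors P1:{A,B,D} P2:{P,Q,S}

P2 drop R (P beats it: A:8>0 B:12>9 C:9>7 D:3>1)
P1 drop C (B beats it: P:8>7 Q:2>0 S:10>5 T:3>1)
P2 drop T (P beats it: A:8>5 B:12>5 D:3>1)
P1→{A,B,D} P2→{P,Q,S}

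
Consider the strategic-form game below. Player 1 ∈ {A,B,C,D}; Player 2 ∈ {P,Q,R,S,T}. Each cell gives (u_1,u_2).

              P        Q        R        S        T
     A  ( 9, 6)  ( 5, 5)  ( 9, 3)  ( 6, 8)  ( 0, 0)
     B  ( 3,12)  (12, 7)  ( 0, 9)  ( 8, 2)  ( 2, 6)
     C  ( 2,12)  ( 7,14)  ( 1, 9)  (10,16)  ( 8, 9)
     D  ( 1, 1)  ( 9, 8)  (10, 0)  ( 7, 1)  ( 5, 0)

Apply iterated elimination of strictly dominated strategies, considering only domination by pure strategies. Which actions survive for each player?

P2 drop R (P beats it: A:6>3 B:12>9 C:12>9 D:1>0)
P2 drop T (P beats it: A:6>0 B:12>6 C:12>9 D:1>0)
P1 drop D (B beats it: P:3>1 Q:12>9 S:8>7)
P1→{A,B,C} P2→{P,Q,S}

Survivors P1:{A,B,C} P2:{P,Q,S}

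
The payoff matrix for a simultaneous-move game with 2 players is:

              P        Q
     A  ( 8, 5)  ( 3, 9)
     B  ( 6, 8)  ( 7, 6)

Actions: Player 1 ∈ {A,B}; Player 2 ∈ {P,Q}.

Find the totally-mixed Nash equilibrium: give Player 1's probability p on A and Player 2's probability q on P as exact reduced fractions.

P1 mixes 1/3 on A; P2 mixes 2/3 on P

P1 indiff ⇒ q·8+(1-q)·3 = q·6+(1-q)·7 ⇒ q(2) = (1-q)(4) ⇒ q = 2/3
P2 indiff ⇒ p·5+(1-p)·8 = p·9+(1-p)·6 ⇒ p(-4) = (1-p)(-2) ⇒ p = 1/3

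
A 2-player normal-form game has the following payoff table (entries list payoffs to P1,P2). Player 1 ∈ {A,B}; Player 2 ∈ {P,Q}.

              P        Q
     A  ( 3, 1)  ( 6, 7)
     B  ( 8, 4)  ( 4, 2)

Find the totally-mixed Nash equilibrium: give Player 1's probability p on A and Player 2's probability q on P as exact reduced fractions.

P1 indiff ⇒ q·3+(1-q)·6 = q·8+(1-q)·4 ⇒ q(-5) = (1-q)(-2) ⇒ q = 2/7
P2 indiff ⇒ p·1+(1-p)·4 = p·7+(1-p)·2 ⇒ p(-6) = (1-p)(-2) ⇒ p = 1/4

(p,q) = (1/4, 2/7)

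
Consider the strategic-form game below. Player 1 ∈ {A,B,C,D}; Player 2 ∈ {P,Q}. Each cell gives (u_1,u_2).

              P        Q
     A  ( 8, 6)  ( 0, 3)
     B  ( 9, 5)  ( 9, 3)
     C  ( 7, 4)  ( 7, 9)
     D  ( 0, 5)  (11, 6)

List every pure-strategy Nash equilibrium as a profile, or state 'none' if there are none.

(A,P): not NE [P1→B gives 9>8]
(A,Q): not NE [P1→D gives 11>0; P2→P gives 6>3]
(B,P): NE
(B,Q): not NE [P1→D gives 11>9; P2→P gives 5>3]
(C,P): not NE [P1→B gives 9>7; P2→Q gives 9>4]
(C,Q): not NE [P1→D gives 11>7]
(D,P): not NE [P1→B gives 9>0; P2→Q gives 6>5]
(D,Q): NE

PSNE = {(B,P), (D,Q)}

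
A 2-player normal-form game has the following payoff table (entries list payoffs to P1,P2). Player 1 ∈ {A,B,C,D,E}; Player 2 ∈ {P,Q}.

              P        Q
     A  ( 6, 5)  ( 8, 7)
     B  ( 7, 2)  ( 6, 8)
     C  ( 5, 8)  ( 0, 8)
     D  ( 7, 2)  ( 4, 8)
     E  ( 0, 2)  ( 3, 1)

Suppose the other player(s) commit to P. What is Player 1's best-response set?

P1 best: {B,D}

u_1(A vs P) = 6
u_1(B vs P) = 7
u_1(C vs P) = 5
u_1(D vs P) = 7
u_1(E vs P) = 0
max payoff 7 at {B,D}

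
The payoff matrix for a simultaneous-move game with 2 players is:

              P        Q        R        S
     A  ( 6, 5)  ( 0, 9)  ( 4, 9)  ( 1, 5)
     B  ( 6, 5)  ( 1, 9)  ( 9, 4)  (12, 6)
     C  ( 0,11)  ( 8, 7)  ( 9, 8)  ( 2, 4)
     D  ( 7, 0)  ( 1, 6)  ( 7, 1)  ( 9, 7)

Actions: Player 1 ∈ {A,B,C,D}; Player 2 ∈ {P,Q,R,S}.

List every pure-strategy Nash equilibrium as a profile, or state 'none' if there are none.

(A,P): not NE [P1→D gives 7>6; P2→R gives 9>5]
(A,Q): not NE [P1→C gives 8>0]
(A,R): not NE [P1→C gives 9>4]
(A,S): not NE [P1→B gives 12>1; P2→R gives 9>5]
(B,P): not NE [P1→D gives 7>6; P2→Q gives 9>5]
(B,Q): not NE [P1→C gives 8>1]
(B,R): not NE [P2→Q gives 9>4]
(B,S): not NE [P2→Q gives 9>6]
(C,P): not NE [P1→D gives 7>0]
(C,Q): not NE [P2→P gives 11>7]
(C,R): not NE [P2→P gives 11>8]
(C,S): not NE [P1→B gives 12>2; P2→P gives 11>4]
(D,P): not NE [P2→S gives 7>0]
(D,Q): not NE [P1→C gives 8>1; P2→S gives 7>6]
(D,R): not NE [P1→C gives 9>7; P2→S gives 7>1]
(D,S): not NE [P1→B gives 12>9]

PSNE: ∅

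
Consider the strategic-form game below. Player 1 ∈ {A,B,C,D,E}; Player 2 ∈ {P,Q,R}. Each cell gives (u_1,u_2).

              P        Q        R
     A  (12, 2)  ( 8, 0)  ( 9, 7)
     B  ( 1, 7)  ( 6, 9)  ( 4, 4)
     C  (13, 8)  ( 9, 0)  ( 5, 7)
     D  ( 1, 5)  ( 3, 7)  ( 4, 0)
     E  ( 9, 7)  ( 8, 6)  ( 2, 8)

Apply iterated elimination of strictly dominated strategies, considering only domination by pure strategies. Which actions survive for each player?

Remaining: P1:{A,C} P2:{P,R}

P1 drop B (A beats it: P:12>1 Q:8>6 R:9>4)
P1 drop D (A beats it: P:12>1 Q:8>3 R:9>4)
P1 drop E (C beats it: P:13>9 Q:9>8 R:5>2)
P2 drop Q (P beats it: A:2>0 C:8>0)
P1→{A,C} P2→{P,R}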